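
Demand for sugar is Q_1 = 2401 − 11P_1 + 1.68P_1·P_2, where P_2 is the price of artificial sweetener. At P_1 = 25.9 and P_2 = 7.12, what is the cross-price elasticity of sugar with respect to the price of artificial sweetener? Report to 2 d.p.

0.13

At P_1 = 25.9 and P_2 = 7.12: Q_1 = 2425.905.
∂Q_1/∂P_2 = 1.68P_1 = 1.68(25.9) = 43.5120.
ε = (∂Q_1/∂P_2)(P_2/Q_1) = 43.5120 × (7.12/2425.905) ≈ 0.13.
ε > 0: substitutes.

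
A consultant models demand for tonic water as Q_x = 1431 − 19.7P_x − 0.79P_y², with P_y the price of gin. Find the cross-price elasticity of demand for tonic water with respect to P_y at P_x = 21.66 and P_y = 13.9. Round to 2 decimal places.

-0.36

At P_x = 21.66 and P_y = 13.9: Q_x = 851.662.
∂Q_x/∂P_y = -1.58P_y = -1.58(13.9) = -21.9620.
ε = (∂Q_x/∂P_y)(P_y/Q_x) = -21.9620 × (13.9/851.662) ≈ -0.36.
ε < 0: complements.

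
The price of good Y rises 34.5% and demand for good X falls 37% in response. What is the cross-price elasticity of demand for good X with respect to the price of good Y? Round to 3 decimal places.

-1.072

ε = (%ΔQ of good X) / (%ΔP of good Y) = (-37%) / (34.5%) ≈ -1.072.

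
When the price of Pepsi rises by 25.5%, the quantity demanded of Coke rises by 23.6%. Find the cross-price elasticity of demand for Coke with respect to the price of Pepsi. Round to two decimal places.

ε = (%ΔQ of Coke) / (%ΔP of Pepsi) = (23.6%) / (25.5%) ≈ 0.93.

0.93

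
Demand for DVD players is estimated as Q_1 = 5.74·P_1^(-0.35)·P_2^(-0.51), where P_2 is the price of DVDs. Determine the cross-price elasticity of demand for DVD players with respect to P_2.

-0.51

In a log-linear (constant-elasticity) demand function, the coefficient on the exponent of P_2 is the cross-price elasticity.
ε = -0.51. Negative, so DVD players and DVDs are complements.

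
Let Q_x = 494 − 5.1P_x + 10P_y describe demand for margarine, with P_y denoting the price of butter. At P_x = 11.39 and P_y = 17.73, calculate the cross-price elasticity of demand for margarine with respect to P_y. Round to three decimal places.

0.289

At P_x = 11.39 and P_y = 17.73: Q_x = 613.211.
∂Q_x/∂P_y = 10.
ε = (∂Q_x/∂P_y)(P_y/Q_x) = 10 × (17.73/613.211) ≈ 0.289.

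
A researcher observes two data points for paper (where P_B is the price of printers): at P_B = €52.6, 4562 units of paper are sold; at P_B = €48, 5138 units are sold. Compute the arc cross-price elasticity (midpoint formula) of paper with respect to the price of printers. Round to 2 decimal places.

ΔQ_A = 5138 − 4562 = 576; ΔP_B = 48 − 52.6 = -4.6.
Midpoints: Q̄_A = 4850.0, P̄_B = 50.30.
ε = (ΔQ_A/Q̄_A)/(ΔP_B/P̄_B) = (576/4850.0)/(-4.6/50.30) ≈ -1.30.
ε < 0: paper and printers are complements.

-1.30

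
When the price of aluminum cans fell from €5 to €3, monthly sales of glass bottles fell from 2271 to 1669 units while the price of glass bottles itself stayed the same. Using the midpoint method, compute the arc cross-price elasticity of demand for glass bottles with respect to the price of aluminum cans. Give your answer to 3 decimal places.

ΔQ_A = 1669 − 2271 = -602; ΔP_B = 3 − 5 = -2.
Midpoints: Q̄_A = 1970.0, P̄_B = 4.00.
ε = (ΔQ_A/Q̄_A)/(ΔP_B/P̄_B) = (-602/1970.0)/(-2/4.00) ≈ 0.611.

0.611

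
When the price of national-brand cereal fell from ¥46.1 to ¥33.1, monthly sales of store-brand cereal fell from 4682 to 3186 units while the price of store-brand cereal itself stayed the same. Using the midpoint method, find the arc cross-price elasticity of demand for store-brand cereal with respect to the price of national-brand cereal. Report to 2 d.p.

ΔQ_A = 3186 − 4682 = -1496; ΔP_B = 33.1 − 46.1 = -13.
Midpoints: Q̄_A = 3934.0, P̄_B = 39.60.
ε = (ΔQ_A/Q̄_A)/(ΔP_B/P̄_B) = (-1496/3934.0)/(-13/39.60) ≈ 1.16.
ε > 0: store-brand cereal and national-brand cereal are substitutes.

1.16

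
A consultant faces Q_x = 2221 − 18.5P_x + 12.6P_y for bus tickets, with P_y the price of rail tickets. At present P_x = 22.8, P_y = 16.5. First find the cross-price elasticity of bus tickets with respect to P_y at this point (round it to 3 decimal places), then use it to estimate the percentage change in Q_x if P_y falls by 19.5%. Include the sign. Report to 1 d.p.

-2.0%

At P_x = 22.8, P_y = 16.5: Q_x = 2007.1.
∂Q_x/∂P_y = 12.6.
ε = (∂Q_x/∂P_y)(P_y/Q_x) = 12.6000 × 16.5/2007.1 ≈ 0.104.
%ΔQ_x ≈ ε × %ΔP_y = 0.104 × (-19.5%) = -2.0%.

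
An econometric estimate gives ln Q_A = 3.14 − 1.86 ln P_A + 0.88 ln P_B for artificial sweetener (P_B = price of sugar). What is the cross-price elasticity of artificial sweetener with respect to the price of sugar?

0.88

In a log-linear (constant-elasticity) demand function, the coefficient on ln P_B is the cross-price elasticity.
ε = 0.88. Positive, so artificial sweetener and sugar are substitutes.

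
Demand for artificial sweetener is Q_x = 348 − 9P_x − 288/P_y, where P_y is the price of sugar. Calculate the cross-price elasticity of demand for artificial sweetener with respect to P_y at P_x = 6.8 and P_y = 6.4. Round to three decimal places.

At P_x = 6.8 and P_y = 6.4: Q_x = 241.8.
∂Q_x/∂P_y = 288/P_y² = 7.0312.
ε = (∂Q_x/∂P_y)(P_y/Q_x) = 7.0312 × (6.4/241.8) ≈ 0.186.

0.186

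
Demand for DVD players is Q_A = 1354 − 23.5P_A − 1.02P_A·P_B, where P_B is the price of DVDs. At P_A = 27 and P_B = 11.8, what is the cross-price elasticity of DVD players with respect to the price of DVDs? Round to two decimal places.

At P_A = 27 and P_B = 11.8: Q_A = 394.528.
∂Q_A/∂P_B = -1.02P_A = -1.02(27) = -27.5400.
ε = (∂Q_A/∂P_B)(P_B/Q_A) = -27.5400 × (11.8/394.528) ≈ -0.82.
ε < 0: complements.

-0.82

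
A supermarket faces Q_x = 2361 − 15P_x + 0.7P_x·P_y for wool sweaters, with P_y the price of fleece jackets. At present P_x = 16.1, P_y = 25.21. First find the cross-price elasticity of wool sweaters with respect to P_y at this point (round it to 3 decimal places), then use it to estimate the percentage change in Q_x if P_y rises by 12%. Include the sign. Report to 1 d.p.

At P_x = 16.1, P_y = 25.21: Q_x = 2403.617.
∂Q_x/∂P_y = 0.7P_x = 11.2700.
ε = (∂Q_x/∂P_y)(P_y/Q_x) = 11.2700 × 25.21/2403.617 ≈ 0.118.
%ΔQ_x ≈ ε × %ΔP_y = 0.118 × (12%) = 1.4%.

1.4%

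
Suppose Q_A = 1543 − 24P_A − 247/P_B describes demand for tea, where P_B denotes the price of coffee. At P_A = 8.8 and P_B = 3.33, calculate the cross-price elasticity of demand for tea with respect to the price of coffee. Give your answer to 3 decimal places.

At P_A = 8.8 and P_B = 3.33: Q_A = 1257.626.
∂Q_A/∂P_B = 247/P_B² = 22.2745.
ε = (∂Q_A/∂P_B)(P_B/Q_A) = 22.2745 × (3.33/1257.626) ≈ 0.059.
ε > 0: substitutes.

0.059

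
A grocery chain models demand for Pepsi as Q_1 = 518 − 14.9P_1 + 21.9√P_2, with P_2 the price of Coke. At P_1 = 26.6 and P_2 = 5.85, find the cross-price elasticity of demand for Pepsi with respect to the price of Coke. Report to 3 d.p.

At P_1 = 26.6 and P_2 = 5.85: Q_1 = 174.629.
∂Q_1/∂P_2 = 21.9/(2√P_2) = 21.9/(2√5.85) = 4.5273.
ε = (∂Q_1/∂P_2)(P_2/Q_1) = 4.5273 × (5.85/174.629) ≈ 0.152.

0.152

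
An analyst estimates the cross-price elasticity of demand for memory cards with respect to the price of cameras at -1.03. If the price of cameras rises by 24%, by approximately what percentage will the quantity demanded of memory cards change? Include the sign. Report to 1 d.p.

-24.7%

%ΔQ ≈ ε × %ΔP of cameras = -1.03 × (24%) = -24.7%.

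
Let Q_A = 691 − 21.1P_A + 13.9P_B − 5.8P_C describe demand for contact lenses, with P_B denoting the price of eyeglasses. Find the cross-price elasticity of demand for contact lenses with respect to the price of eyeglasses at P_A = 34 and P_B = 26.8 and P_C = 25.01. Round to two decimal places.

At P_A = 34 and P_B = 26.8 and P_C = 25.01: Q_A = 201.062.
∂Q_A/∂P_B = 13.9.
ε = (∂Q_A/∂P_B)(P_B/Q_A) = 13.9 × (26.8/201.062) ≈ 1.85.
Since ε > 0, contact lenses and eyeglasses are substitutes.

1.85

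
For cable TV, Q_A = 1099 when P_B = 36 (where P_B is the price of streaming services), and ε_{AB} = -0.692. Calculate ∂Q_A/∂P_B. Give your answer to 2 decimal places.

ε = (∂Q_A/∂P_B)·(P_B/Q_A) ⇒ ∂Q_A/∂P_B = ε·Q_A/P_B = -0.692 × 1099/36 ≈ -21.13.

-21.13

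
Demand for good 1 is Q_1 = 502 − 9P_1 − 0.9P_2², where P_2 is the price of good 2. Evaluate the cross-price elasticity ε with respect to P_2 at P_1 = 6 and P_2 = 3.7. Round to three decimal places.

At P_1 = 6 and P_2 = 3.7: Q_1 = 435.679.
∂Q_1/∂P_2 = -1.8P_2 = -1.8(3.7) = -6.6600.
ε = (∂Q_1/∂P_2)(P_2/Q_1) = -6.6600 × (3.7/435.679) ≈ -0.057.
ε < 0: complements.

-0.057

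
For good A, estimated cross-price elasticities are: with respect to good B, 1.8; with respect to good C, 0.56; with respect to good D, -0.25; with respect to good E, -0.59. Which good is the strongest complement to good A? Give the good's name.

good E

Complements have ε < 0. The most negative value is -0.59 (good E).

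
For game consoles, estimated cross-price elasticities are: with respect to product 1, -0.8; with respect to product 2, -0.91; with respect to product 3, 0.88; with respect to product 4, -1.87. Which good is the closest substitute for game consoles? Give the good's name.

Substitutes have ε > 0. Among the positive values, 0.88 (product 3) is largest.

product 3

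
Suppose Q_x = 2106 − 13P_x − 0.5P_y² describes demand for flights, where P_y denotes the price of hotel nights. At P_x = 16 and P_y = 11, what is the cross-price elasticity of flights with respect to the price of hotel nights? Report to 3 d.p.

-0.066

At P_x = 16 and P_y = 11: Q_x = 1837.5.
∂Q_x/∂P_y = -1P_y = -1(11) = -11.0000.
ε = (∂Q_x/∂P_y)(P_y/Q_x) = -11.0000 × (11/1837.5) ≈ -0.066.
ε < 0: complements.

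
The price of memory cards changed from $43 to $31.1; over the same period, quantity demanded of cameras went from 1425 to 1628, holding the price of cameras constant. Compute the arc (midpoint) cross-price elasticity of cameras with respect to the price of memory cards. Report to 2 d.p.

ΔQ_A = 1628 − 1425 = 203; ΔP_B = 31.1 − 43 = -11.9.
Midpoints: Q̄_A = 1526.5, P̄_B = 37.05.
ε = (ΔQ_A/Q̄_A)/(ΔP_B/P̄_B) = (203/1526.5)/(-11.9/37.05) ≈ -0.41.
ε < 0: cameras and memory cards are complements.

-0.41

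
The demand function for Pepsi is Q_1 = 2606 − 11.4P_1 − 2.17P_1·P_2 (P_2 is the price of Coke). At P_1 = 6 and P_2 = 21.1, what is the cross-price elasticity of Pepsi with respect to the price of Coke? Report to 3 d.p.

-0.121

At P_1 = 6 and P_2 = 21.1: Q_1 = 2262.878.
∂Q_1/∂P_2 = -2.17P_1 = -2.17(6) = -13.0200.
ε = (∂Q_1/∂P_2)(P_2/Q_1) = -13.0200 × (21.1/2262.878) ≈ -0.121.
ε < 0: complements.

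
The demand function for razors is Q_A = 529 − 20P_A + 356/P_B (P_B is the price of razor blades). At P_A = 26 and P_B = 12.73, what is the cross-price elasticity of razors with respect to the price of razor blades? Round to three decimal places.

-0.757

At P_A = 26 and P_B = 12.73: Q_A = 36.965.
∂Q_A/∂P_B = −356/P_B² = -2.1968.
ε = (∂Q_A/∂P_B)(P_B/Q_A) = -2.1968 × (12.73/36.965) ≈ -0.757.
ε < 0: complements.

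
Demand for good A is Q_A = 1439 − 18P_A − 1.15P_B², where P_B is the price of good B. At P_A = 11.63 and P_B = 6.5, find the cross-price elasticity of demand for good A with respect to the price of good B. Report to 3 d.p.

At P_A = 11.63 and P_B = 6.5: Q_A = 1181.072.
∂Q_A/∂P_B = -2.3P_B = -2.3(6.5) = -14.9500.
ε = (∂Q_A/∂P_B)(P_B/Q_A) = -14.9500 × (6.5/1181.072) ≈ -0.082.

-0.082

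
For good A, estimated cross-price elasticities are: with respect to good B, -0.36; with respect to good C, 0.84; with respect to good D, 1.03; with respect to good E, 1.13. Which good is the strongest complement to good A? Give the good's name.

good B

Complements have ε < 0. The most negative value is -0.36 (good B).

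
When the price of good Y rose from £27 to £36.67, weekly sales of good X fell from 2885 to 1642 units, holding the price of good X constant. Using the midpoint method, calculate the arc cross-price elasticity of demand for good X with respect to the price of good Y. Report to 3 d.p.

ΔQ_X = 1642 − 2885 = -1243; ΔP_Y = 36.67 − 27 = 9.67.
Midpoints: Q̄_X = 2263.5, P̄_Y = 31.84.
ε = (ΔQ_X/Q̄_X)/(ΔP_Y/P̄_Y) = (-1243/2263.5)/(9.67/31.84) ≈ -1.808.
ε < 0: good X and good Y are complements.

-1.808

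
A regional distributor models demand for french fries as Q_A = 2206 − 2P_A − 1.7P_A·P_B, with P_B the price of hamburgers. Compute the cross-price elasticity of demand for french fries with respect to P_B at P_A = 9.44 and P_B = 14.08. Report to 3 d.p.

-0.115

At P_A = 9.44 and P_B = 14.08: Q_A = 1961.164.
∂Q_A/∂P_B = -1.7P_A = -1.7(9.44) = -16.0480.
ε = (∂Q_A/∂P_B)(P_B/Q_A) = -16.0480 × (14.08/1961.164) ≈ -0.115.
ε < 0: complements.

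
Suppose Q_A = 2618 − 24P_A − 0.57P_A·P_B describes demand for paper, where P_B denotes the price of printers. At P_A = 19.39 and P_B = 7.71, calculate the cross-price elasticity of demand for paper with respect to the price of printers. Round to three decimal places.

At P_A = 19.39 and P_B = 7.71: Q_A = 2067.427.
∂Q_A/∂P_B = -0.57P_A = -0.57(19.39) = -11.0523.
ε = (∂Q_A/∂P_B)(P_B/Q_A) = -11.0523 × (7.71/2067.427) ≈ -0.041.

-0.041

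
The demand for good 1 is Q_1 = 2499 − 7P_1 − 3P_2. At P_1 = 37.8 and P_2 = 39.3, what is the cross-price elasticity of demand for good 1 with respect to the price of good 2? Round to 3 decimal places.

At P_1 = 37.8 and P_2 = 39.3: Q_1 = 2116.5.
∂Q_1/∂P_2 = -3.
ε = (∂Q_1/∂P_2)(P_2/Q_1) = -3 × (39.3/2116.5) ≈ -0.056.
Since ε < 0, good 1 and good 2 are complements.

-0.056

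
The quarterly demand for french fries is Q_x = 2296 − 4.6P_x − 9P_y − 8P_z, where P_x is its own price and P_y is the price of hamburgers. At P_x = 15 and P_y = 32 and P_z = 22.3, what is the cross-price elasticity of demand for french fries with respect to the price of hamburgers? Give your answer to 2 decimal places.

At P_x = 15 and P_y = 32 and P_z = 22.3: Q_x = 1760.6.
∂Q_x/∂P_y = -9.
ε = (∂Q_x/∂P_y)(P_y/Q_x) = -9 × (32/1760.6) ≈ -0.16.

-0.16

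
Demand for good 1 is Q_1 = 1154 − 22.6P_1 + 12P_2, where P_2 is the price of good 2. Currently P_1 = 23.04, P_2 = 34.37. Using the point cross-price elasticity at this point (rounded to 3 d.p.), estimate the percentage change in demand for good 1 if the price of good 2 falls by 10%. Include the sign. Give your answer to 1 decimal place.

At P_1 = 23.04, P_2 = 34.37: Q_1 = 1045.736.
∂Q_1/∂P_2 = 12.
ε = (∂Q_1/∂P_2)(P_2/Q_1) = 12.0000 × 34.37/1045.736 ≈ 0.394.
%ΔQ_1 ≈ ε × %ΔP_2 = 0.394 × (-10%) = -3.9%.

-3.9%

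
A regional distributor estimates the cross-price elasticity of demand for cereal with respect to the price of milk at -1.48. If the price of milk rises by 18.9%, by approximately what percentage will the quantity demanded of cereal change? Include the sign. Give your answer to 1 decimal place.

%ΔQ ≈ ε × %ΔP of milk = -1.48 × (18.9%) = -28.0%.

-28.0%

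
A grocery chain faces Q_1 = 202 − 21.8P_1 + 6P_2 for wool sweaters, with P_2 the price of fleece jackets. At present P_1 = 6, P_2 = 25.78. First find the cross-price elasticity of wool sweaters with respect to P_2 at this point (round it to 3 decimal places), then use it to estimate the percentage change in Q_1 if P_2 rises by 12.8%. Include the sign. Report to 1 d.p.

At P_1 = 6, P_2 = 25.78: Q_1 = 225.88.
∂Q_1/∂P_2 = 6.
ε = (∂Q_1/∂P_2)(P_2/Q_1) = 6.0000 × 25.78/225.88 ≈ 0.685.
%ΔQ_1 ≈ ε × %ΔP_2 = 0.685 × (12.8%) = 8.8%.

8.8%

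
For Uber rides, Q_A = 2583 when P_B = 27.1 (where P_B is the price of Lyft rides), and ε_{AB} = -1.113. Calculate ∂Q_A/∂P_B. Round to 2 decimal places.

ε = (∂Q_A/∂P_B)·(P_B/Q_A) ⇒ ∂Q_A/∂P_B = ε·Q_A/P_B = -1.113 × 2583/27.1 ≈ -106.08.

-106.08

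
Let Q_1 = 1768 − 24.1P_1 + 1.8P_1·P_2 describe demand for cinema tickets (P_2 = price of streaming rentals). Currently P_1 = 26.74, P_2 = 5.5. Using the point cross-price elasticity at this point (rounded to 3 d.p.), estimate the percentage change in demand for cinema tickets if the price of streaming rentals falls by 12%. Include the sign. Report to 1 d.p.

At P_1 = 26.74, P_2 = 5.5: Q_1 = 1388.292.
∂Q_1/∂P_2 = 1.8P_1 = 48.1320.
ε = (∂Q_1/∂P_2)(P_2/Q_1) = 48.1320 × 5.5/1388.292 ≈ 0.191.
%ΔQ_1 ≈ ε × %ΔP_2 = 0.191 × (-12%) = -2.3%.

-2.3%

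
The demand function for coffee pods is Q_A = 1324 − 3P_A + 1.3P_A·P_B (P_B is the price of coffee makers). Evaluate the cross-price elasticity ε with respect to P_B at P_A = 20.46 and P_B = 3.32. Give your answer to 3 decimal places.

At P_A = 20.46 and P_B = 3.32: Q_A = 1350.925.
∂Q_A/∂P_B = 1.3P_A = 1.3(20.46) = 26.5980.
ε = (∂Q_A/∂P_B)(P_B/Q_A) = 26.5980 × (3.32/1350.925) ≈ 0.065.
ε > 0: substitutes.

0.065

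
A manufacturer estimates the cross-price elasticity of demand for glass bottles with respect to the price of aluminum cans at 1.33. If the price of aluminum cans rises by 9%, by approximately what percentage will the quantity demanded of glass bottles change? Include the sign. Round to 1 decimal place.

12.0%

%ΔQ ≈ ε × %ΔP of aluminum cans = 1.33 × (9%) = 12.0%.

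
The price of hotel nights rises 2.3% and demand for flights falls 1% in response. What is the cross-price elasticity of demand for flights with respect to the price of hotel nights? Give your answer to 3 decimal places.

ε = (%ΔQ of flights) / (%ΔP of hotel nights) = (-1%) / (2.3%) ≈ -0.435.

-0.435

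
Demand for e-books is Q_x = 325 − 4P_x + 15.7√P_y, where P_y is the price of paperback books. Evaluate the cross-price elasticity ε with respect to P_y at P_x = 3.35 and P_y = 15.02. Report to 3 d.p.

0.082

At P_x = 3.35 and P_y = 15.02: Q_x = 372.446.
∂Q_x/∂P_y = 15.7/(2√P_y) = 15.7/(2√15.02) = 2.0255.
ε = (∂Q_x/∂P_y)(P_y/Q_x) = 2.0255 × (15.02/372.446) ≈ 0.082.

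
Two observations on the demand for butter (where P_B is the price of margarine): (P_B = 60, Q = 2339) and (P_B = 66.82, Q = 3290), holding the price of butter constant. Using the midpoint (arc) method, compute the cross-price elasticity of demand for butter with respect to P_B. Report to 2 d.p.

ΔQ_A = 3290 − 2339 = 951; ΔP_B = 66.82 − 60 = 6.82.
Midpoints: Q̄_A = 2814.5, P̄_B = 63.41.
ε = (ΔQ_A/Q̄_A)/(ΔP_B/P̄_B) = (951/2814.5)/(6.82/63.41) ≈ 3.14.
ε > 0: butter and margarine are substitutes.

3.14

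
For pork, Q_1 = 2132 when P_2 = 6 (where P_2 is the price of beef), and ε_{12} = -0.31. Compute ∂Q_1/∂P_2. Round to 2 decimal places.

ε = (∂Q_1/∂P_2)·(P_2/Q_1) ⇒ ∂Q_1/∂P_2 = ε·Q_1/P_2 = -0.31 × 2132/6 ≈ -110.15.

-110.15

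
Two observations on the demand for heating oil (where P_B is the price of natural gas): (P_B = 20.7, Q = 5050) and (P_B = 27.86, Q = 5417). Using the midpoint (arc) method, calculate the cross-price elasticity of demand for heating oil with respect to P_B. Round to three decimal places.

0.238

ΔQ_A = 5417 − 5050 = 367; ΔP_B = 27.86 − 20.7 = 7.16.
Midpoints: Q̄_A = 5233.5, P̄_B = 24.28.
ε = (ΔQ_A/Q̄_A)/(ΔP_B/P̄_B) = (367/5233.5)/(7.16/24.28) ≈ 0.238.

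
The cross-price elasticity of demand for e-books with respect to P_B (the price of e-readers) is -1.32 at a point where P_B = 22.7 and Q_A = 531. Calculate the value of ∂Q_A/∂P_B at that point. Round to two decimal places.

-30.88

ε = (∂Q_A/∂P_B)·(P_B/Q_A) ⇒ ∂Q_A/∂P_B = ε·Q_A/P_B = -1.32 × 531/22.7 ≈ -30.88.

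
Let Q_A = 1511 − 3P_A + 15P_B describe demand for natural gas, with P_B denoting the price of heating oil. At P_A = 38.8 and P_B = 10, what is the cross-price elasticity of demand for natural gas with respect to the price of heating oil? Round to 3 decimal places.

0.097

At P_A = 38.8 and P_B = 10: Q_A = 1544.6.
∂Q_A/∂P_B = 15.
ε = (∂Q_A/∂P_B)(P_B/Q_A) = 15 × (10/1544.6) ≈ 0.097.
Since ε > 0, natural gas and heating oil are substitutes.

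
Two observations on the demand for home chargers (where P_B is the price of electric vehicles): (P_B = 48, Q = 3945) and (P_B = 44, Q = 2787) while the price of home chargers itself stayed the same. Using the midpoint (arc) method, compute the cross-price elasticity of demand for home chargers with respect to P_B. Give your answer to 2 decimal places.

3.96

ΔQ_A = 2787 − 3945 = -1158; ΔP_B = 44 − 48 = -4.
Midpoints: Q̄_A = 3366.0, P̄_B = 46.00.
ε = (ΔQ_A/Q̄_A)/(ΔP_B/P̄_B) = (-1158/3366.0)/(-4/46.00) ≈ 3.96.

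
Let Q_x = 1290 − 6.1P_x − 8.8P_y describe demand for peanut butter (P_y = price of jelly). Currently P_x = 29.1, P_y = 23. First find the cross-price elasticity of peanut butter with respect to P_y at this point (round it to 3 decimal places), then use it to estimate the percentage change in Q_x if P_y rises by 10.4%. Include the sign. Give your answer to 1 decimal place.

-2.3%

At P_x = 29.1, P_y = 23: Q_x = 910.09.
∂Q_x/∂P_y = -8.8.
ε = (∂Q_x/∂P_y)(P_y/Q_x) = -8.8000 × 23/910.09 ≈ -0.222.
%ΔQ_x ≈ ε × %ΔP_y = -0.222 × (10.4%) = -2.3%.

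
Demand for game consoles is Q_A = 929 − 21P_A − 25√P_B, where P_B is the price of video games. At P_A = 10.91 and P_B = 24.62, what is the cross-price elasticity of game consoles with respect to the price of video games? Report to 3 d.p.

At P_A = 10.91 and P_B = 24.62: Q_A = 575.844.
∂Q_A/∂P_B = -25/(2√P_B) = -25/(2√24.62) = -2.5192.
ε = (∂Q_A/∂P_B)(P_B/Q_A) = -2.5192 × (24.62/575.844) ≈ -0.108.

-0.108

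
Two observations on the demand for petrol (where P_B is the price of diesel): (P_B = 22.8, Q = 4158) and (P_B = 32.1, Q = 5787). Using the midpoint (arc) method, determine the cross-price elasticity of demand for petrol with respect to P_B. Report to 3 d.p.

0.967

ΔQ_A = 5787 − 4158 = 1629; ΔP_B = 32.1 − 22.8 = 9.3.
Midpoints: Q̄_A = 4972.5, P̄_B = 27.45.
ε = (ΔQ_A/Q̄_A)/(ΔP_B/P̄_B) = (1629/4972.5)/(9.3/27.45) ≈ 0.967.
ε > 0: petrol and diesel are substitutes.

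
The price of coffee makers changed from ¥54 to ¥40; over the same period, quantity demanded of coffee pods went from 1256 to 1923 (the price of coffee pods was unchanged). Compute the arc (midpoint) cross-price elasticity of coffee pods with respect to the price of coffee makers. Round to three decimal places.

-1.409

ΔQ_A = 1923 − 1256 = 667; ΔP_B = 40 − 54 = -14.
Midpoints: Q̄_A = 1589.5, P̄_B = 47.00.
ε = (ΔQ_A/Q̄_A)/(ΔP_B/P̄_B) = (667/1589.5)/(-14/47.00) ≈ -1.409.
ε < 0: coffee pods and coffee makers are complements.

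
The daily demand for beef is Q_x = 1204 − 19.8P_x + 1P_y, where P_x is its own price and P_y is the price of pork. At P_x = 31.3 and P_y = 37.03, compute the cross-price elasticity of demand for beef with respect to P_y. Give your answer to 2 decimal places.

0.06

At P_x = 31.3 and P_y = 37.03: Q_x = 621.29.
∂Q_x/∂P_y = 1.
ε = (∂Q_x/∂P_y)(P_y/Q_x) = 1 × (37.03/621.29) ≈ 0.06.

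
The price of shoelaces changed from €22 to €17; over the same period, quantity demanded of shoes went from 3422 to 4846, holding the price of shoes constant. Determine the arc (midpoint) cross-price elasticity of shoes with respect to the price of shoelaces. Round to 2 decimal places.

-1.34

ΔQ_A = 4846 − 3422 = 1424; ΔP_B = 17 − 22 = -5.
Midpoints: Q̄_A = 4134.0, P̄_B = 19.50.
ε = (ΔQ_A/Q̄_A)/(ΔP_B/P̄_B) = (1424/4134.0)/(-5/19.50) ≈ -1.34.
ε < 0: shoes and shoelaces are complements.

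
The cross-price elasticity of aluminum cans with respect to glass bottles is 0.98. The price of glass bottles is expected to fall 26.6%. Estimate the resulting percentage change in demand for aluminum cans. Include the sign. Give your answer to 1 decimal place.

-26.1%

%ΔQ ≈ ε × %ΔP of glass bottles = 0.98 × (-26.6%) = -26.1%.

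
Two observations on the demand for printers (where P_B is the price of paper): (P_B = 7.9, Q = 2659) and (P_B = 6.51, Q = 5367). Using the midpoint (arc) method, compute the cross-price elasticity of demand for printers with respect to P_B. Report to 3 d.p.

-3.498

ΔQ_A = 5367 − 2659 = 2708; ΔP_B = 6.51 − 7.9 = -1.39.
Midpoints: Q̄_A = 4013.0, P̄_B = 7.21.
ε = (ΔQ_A/Q̄_A)/(ΔP_B/P̄_B) = (2708/4013.0)/(-1.39/7.21) ≈ -3.498.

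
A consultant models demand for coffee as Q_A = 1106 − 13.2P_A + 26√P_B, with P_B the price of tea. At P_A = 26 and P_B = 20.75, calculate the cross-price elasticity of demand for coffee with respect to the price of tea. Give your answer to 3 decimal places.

0.067

At P_A = 26 and P_B = 20.75: Q_A = 881.236.
∂Q_A/∂P_B = 26/(2√P_B) = 26/(2√20.75) = 2.8539.
ε = (∂Q_A/∂P_B)(P_B/Q_A) = 2.8539 × (20.75/881.236) ≈ 0.067.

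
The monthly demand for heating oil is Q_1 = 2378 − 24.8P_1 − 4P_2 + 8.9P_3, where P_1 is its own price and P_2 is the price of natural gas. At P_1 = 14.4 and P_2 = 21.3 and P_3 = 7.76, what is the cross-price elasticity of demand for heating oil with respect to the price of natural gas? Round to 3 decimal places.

-0.042

At P_1 = 14.4 and P_2 = 21.3 and P_3 = 7.76: Q_1 = 2004.744.
∂Q_1/∂P_2 = -4.
ε = (∂Q_1/∂P_2)(P_2/Q_1) = -4 × (21.3/2004.744) ≈ -0.042.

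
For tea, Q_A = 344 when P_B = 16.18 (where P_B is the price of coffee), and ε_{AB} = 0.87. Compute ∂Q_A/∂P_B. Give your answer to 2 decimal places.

18.50

ε = (∂Q_A/∂P_B)·(P_B/Q_A) ⇒ ∂Q_A/∂P_B = ε·Q_A/P_B = 0.87 × 344/16.18 ≈ 18.50.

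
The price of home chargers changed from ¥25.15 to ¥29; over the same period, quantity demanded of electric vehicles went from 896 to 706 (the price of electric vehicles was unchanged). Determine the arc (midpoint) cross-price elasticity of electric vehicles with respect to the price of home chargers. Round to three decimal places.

-1.668

ΔQ_A = 706 − 896 = -190; ΔP_B = 29 − 25.15 = 3.85.
Midpoints: Q̄_A = 801.0, P̄_B = 27.07.
ε = (ΔQ_A/Q̄_A)/(ΔP_B/P̄_B) = (-190/801.0)/(3.85/27.07) ≈ -1.668.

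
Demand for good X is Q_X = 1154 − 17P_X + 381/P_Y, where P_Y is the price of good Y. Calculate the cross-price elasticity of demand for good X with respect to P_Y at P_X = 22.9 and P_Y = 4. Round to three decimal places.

-0.111

At P_X = 22.9 and P_Y = 4: Q_X = 859.95.
∂Q_X/∂P_Y = −381/P_Y² = -23.8125.
ε = (∂Q_X/∂P_Y)(P_Y/Q_X) = -23.8125 × (4/859.95) ≈ -0.111.
ε < 0: complements.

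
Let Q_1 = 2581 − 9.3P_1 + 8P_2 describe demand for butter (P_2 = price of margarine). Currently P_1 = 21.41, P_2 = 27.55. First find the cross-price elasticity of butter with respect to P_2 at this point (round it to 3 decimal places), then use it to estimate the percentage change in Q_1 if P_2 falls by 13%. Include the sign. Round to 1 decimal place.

-1.1%

At P_1 = 21.41, P_2 = 27.55: Q_1 = 2602.287.
∂Q_1/∂P_2 = 8.
ε = (∂Q_1/∂P_2)(P_2/Q_1) = 8.0000 × 27.55/2602.287 ≈ 0.085.
%ΔQ_1 ≈ ε × %ΔP_2 = 0.085 × (-13%) = -1.1%.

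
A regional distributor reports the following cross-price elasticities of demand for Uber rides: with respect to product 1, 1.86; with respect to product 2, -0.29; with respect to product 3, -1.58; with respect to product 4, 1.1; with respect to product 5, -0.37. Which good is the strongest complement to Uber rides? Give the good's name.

Complements have ε < 0. The most negative value is -1.58 (product 3).

product 3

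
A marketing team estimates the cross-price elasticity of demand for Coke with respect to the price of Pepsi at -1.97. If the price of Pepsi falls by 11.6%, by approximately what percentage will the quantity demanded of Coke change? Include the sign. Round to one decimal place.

%ΔQ ≈ ε × %ΔP of Pepsi = -1.97 × (-11.6%) = 22.9%.

22.9%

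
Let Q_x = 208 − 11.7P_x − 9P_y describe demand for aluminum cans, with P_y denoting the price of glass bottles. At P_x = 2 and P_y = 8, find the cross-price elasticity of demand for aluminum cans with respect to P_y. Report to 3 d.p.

At P_x = 2 and P_y = 8: Q_x = 112.6.
∂Q_x/∂P_y = -9.
ε = (∂Q_x/∂P_y)(P_y/Q_x) = -9 × (8/112.6) ≈ -0.639.

-0.639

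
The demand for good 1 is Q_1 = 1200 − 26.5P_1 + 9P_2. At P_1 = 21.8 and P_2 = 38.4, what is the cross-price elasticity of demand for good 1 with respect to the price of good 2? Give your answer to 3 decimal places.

0.357

At P_1 = 21.8 and P_2 = 38.4: Q_1 = 967.9.
∂Q_1/∂P_2 = 9.
ε = (∂Q_1/∂P_2)(P_2/Q_1) = 9 × (38.4/967.9) ≈ 0.357.
Since ε > 0, good 1 and good 2 are substitutes.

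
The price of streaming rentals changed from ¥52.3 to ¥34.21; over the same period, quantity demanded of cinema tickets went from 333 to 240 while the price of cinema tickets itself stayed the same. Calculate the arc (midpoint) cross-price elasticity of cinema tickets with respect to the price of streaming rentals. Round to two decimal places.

0.78

ΔQ_A = 240 − 333 = -93; ΔP_B = 34.21 − 52.3 = -18.09.
Midpoints: Q̄_A = 286.5, P̄_B = 43.25.
ε = (ΔQ_A/Q̄_A)/(ΔP_B/P̄_B) = (-93/286.5)/(-18.09/43.25) ≈ 0.78.
ε > 0: cinema tickets and streaming rentals are substitutes.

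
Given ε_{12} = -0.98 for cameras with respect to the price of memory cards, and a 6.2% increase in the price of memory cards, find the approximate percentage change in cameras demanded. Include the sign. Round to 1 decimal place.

-6.1%

%ΔQ ≈ ε × %ΔP of memory cards = -0.98 × (6.2%) = -6.1%.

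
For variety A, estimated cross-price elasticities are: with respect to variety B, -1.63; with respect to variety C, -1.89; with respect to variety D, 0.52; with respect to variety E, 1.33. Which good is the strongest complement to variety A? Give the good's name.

Complements have ε < 0. The most negative value is -1.89 (variety C).

variety C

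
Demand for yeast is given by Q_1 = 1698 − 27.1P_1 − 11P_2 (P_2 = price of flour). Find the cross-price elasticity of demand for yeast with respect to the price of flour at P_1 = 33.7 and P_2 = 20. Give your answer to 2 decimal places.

At P_1 = 33.7 and P_2 = 20: Q_1 = 564.73.
∂Q_1/∂P_2 = -11.
ε = (∂Q_1/∂P_2)(P_2/Q_1) = -11 × (20/564.73) ≈ -0.39.
Since ε < 0, yeast and flour are complements.

-0.39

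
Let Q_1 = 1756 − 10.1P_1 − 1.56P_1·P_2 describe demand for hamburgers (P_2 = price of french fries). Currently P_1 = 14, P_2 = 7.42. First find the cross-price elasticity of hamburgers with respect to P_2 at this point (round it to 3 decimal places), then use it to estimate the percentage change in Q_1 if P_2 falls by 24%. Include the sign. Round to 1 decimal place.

At P_1 = 14, P_2 = 7.42: Q_1 = 1452.547.
∂Q_1/∂P_2 = -1.56P_1 = -21.8400.
ε = (∂Q_1/∂P_2)(P_2/Q_1) = -21.8400 × 7.42/1452.547 ≈ -0.112.
%ΔQ_1 ≈ ε × %ΔP_2 = -0.112 × (-24%) = 2.7%.

2.7%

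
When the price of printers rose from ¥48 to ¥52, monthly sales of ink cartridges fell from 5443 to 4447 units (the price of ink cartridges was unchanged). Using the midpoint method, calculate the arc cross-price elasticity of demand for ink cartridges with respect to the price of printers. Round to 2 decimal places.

ΔQ_A = 4447 − 5443 = -996; ΔP_B = 52 − 48 = 4.
Midpoints: Q̄_A = 4945.0, P̄_B = 50.00.
ε = (ΔQ_A/Q̄_A)/(ΔP_B/P̄_B) = (-996/4945.0)/(4/50.00) ≈ -2.52.

-2.52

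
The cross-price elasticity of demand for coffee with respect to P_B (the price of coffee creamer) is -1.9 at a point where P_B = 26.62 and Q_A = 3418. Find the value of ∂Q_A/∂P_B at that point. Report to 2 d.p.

-243.96

ε = (∂Q_A/∂P_B)·(P_B/Q_A) ⇒ ∂Q_A/∂P_B = ε·Q_A/P_B = -1.9 × 3418/26.62 ≈ -243.96.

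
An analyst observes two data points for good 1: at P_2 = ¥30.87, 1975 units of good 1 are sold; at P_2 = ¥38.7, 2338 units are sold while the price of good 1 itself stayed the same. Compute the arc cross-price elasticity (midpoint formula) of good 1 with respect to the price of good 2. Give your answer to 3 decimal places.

0.748

ΔQ_1 = 2338 − 1975 = 363; ΔP_2 = 38.7 − 30.87 = 7.83.
Midpoints: Q̄_1 = 2156.5, P̄_2 = 34.79.
ε = (ΔQ_1/Q̄_1)/(ΔP_2/P̄_2) = (363/2156.5)/(7.83/34.79) ≈ 0.748.
ε > 0: good 1 and good 2 are substitutes.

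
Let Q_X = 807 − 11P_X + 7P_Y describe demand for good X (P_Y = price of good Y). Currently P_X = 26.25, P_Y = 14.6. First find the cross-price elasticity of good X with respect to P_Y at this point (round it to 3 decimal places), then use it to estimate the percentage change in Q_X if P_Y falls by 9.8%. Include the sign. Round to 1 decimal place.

-1.6%

At P_X = 26.25, P_Y = 14.6: Q_X = 620.45.
∂Q_X/∂P_Y = 7.
ε = (∂Q_X/∂P_Y)(P_Y/Q_X) = 7.0000 × 14.6/620.45 ≈ 0.165.
%ΔQ_X ≈ ε × %ΔP_Y = 0.165 × (-9.8%) = -1.6%.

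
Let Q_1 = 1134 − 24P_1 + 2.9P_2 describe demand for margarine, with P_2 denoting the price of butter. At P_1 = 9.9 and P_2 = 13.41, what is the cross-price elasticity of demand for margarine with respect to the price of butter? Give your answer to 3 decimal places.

At P_1 = 9.9 and P_2 = 13.41: Q_1 = 935.289.
∂Q_1/∂P_2 = 2.9.
ε = (∂Q_1/∂P_2)(P_2/Q_1) = 2.9 × (13.41/935.289) ≈ 0.042.

0.042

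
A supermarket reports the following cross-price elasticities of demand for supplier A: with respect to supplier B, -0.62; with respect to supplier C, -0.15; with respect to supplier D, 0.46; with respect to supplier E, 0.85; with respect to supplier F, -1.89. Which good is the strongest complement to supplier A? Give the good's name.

Complements have ε < 0. The most negative value is -1.89 (supplier F).

supplier F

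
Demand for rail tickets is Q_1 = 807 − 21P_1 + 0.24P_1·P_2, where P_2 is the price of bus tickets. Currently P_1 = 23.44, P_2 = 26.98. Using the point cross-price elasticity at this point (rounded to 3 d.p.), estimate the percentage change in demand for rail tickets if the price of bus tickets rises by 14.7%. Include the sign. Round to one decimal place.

At P_1 = 23.44, P_2 = 26.98: Q_1 = 466.539.
∂Q_1/∂P_2 = 0.24P_1 = 5.6256.
ε = (∂Q_1/∂P_2)(P_2/Q_1) = 5.6256 × 26.98/466.539 ≈ 0.325.
%ΔQ_1 ≈ ε × %ΔP_2 = 0.325 × (14.7%) = 4.8%.

4.8%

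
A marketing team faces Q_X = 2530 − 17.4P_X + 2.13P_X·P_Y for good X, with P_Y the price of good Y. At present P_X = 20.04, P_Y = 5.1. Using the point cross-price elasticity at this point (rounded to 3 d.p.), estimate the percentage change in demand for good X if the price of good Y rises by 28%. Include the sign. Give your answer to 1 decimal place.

2.5%

At P_X = 20.04, P_Y = 5.1: Q_X = 2398.999.
∂Q_X/∂P_Y = 2.13P_X = 42.6852.
ε = (∂Q_X/∂P_Y)(P_Y/Q_X) = 42.6852 × 5.1/2398.999 ≈ 0.091.
%ΔQ_X ≈ ε × %ΔP_Y = 0.091 × (28%) = 2.5%.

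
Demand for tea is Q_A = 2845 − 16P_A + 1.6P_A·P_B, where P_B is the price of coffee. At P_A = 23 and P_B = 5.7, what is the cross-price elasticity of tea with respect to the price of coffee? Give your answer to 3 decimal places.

At P_A = 23 and P_B = 5.7: Q_A = 2686.76.
∂Q_A/∂P_B = 1.6P_A = 1.6(23) = 36.8000.
ε = (∂Q_A/∂P_B)(P_B/Q_A) = 36.8000 × (5.7/2686.76) ≈ 0.078.
ε > 0: substitutes.

0.078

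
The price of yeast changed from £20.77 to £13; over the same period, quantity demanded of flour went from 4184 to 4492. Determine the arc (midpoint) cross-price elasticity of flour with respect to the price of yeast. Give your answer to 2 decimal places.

ΔQ_A = 4492 − 4184 = 308; ΔP_B = 13 − 20.77 = -7.77.
Midpoints: Q̄_A = 4338.0, P̄_B = 16.88.
ε = (ΔQ_A/Q̄_A)/(ΔP_B/P̄_B) = (308/4338.0)/(-7.77/16.88) ≈ -0.15.

-0.15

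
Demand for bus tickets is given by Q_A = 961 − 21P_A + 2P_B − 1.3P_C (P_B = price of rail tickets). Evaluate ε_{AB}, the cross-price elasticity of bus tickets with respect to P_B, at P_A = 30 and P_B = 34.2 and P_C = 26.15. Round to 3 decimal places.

0.187

At P_A = 30 and P_B = 34.2 and P_C = 26.15: Q_A = 365.405.
∂Q_A/∂P_B = 2.
ε = (∂Q_A/∂P_B)(P_B/Q_A) = 2 × (34.2/365.405) ≈ 0.187.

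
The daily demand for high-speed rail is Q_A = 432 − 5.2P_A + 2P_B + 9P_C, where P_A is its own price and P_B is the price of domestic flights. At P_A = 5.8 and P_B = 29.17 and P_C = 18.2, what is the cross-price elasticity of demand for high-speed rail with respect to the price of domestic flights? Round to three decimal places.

At P_A = 5.8 and P_B = 29.17 and P_C = 18.2: Q_A = 623.98.
∂Q_A/∂P_B = 2.
ε = (∂Q_A/∂P_B)(P_B/Q_A) = 2 × (29.17/623.98) ≈ 0.093.
Since ε > 0, high-speed rail and domestic flights are substitutes.

0.093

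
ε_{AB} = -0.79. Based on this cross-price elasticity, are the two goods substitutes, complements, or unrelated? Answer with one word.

complements

ε = -0.79 < 0, so a higher price of good B lowers demand for good A: complements.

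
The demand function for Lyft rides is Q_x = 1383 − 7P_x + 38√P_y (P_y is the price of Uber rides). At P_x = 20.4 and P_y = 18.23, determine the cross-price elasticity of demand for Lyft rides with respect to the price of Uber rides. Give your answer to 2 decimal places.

0.06

At P_x = 20.4 and P_y = 18.23: Q_x = 1402.447.
∂Q_x/∂P_y = 38/(2√P_y) = 38/(2√18.23) = 4.4500.
ε = (∂Q_x/∂P_y)(P_y/Q_x) = 4.4500 × (18.23/1402.447) ≈ 0.06.
ε > 0: substitutes.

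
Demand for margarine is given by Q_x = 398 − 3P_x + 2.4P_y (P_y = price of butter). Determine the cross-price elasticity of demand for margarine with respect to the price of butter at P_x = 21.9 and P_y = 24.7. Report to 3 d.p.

0.151

At P_x = 21.9 and P_y = 24.7: Q_x = 391.58.
∂Q_x/∂P_y = 2.4.
ε = (∂Q_x/∂P_y)(P_y/Q_x) = 2.4 × (24.7/391.58) ≈ 0.151.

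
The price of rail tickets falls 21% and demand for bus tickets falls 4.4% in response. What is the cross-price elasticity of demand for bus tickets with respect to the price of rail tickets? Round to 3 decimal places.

0.210

ε = (%ΔQ of bus tickets) / (%ΔP of rail tickets) = (-4.4%) / (-21%) ≈ 0.210.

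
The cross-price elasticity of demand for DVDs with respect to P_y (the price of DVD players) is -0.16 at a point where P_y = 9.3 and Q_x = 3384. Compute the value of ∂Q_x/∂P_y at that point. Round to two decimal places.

ε = (∂Q_x/∂P_y)·(P_y/Q_x) ⇒ ∂Q_x/∂P_y = ε·Q_x/P_y = -0.16 × 3384/9.3 ≈ -58.22.

-58.22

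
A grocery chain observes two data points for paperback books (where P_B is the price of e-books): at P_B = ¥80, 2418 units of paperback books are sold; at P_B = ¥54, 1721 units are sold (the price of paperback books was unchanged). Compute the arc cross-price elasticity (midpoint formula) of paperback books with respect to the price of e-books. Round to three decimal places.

ΔQ_A = 1721 − 2418 = -697; ΔP_B = 54 − 80 = -26.
Midpoints: Q̄_A = 2069.5, P̄_B = 67.00.
ε = (ΔQ_A/Q̄_A)/(ΔP_B/P̄_B) = (-697/2069.5)/(-26/67.00) ≈ 0.868.
ε > 0: paperback books and e-books are substitutes.

0.868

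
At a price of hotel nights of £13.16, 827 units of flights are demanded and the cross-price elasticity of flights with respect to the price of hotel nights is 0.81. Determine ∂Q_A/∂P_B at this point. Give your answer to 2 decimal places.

50.90

ε = (∂Q_A/∂P_B)·(P_B/Q_A) ⇒ ∂Q_A/∂P_B = ε·Q_A/P_B = 0.81 × 827/13.16 ≈ 50.90.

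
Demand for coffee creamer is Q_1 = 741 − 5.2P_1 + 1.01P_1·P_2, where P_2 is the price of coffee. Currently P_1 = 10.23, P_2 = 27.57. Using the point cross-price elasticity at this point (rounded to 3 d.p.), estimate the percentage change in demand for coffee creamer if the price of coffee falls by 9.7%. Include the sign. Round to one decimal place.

At P_1 = 10.23, P_2 = 27.57: Q_1 = 972.666.
∂Q_1/∂P_2 = 1.01P_1 = 10.3323.
ε = (∂Q_1/∂P_2)(P_2/Q_1) = 10.3323 × 27.57/972.666 ≈ 0.293.
%ΔQ_1 ≈ ε × %ΔP_2 = 0.293 × (-9.7%) = -2.8%.

-2.8%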